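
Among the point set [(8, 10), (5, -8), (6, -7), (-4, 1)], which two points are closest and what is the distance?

Computing all pairwise distances among 4 points:

d((8, 10), (5, -8)) = 18.2483
d((8, 10), (6, -7)) = 17.1172
d((8, 10), (-4, 1)) = 15.0
d((5, -8), (6, -7)) = 1.4142 <-- minimum
d((5, -8), (-4, 1)) = 12.7279
d((6, -7), (-4, 1)) = 12.8062

Closest pair: (5, -8) and (6, -7) with distance 1.4142

The closest pair is (5, -8) and (6, -7) with Euclidean distance 1.4142. For 4 points, brute-force pairwise comparison is shown above. For large n, the divide-and-conquer algorithm (sort by x, recurse on halves, check the dividing strip) achieves O(n log n).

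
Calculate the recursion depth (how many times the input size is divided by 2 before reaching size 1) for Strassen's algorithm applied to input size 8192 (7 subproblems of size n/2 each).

For divide and conquer with division factor 2:

Problem sizes at each level:
Level 0: 8192
Level 1: 4096
Level 2: 2048
Level 3: 1024
Level 4: 512
Level 5: 256
Level 6: 128
Level 7: 64
Level 8: 32
Level 9: 16
Level 10: 8
Level 11: 4
Level 12: 2
Level 13: 1

The root is level 0 and the size-1 base case is level 13 (the tree spans levels 0 through 13, i.e. 14 levels counting the root), so the depth is the number of divisions: log_2(8192) = 13

The recursion tree depth is log_2(8192) = 13. At each level, the problem size is divided by 2, so it takes 13 divisions to reduce to a base case of size 1. The algorithm makes 7 recursive calls at each level.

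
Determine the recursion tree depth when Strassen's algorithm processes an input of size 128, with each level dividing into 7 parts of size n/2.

For divide and conquer with division factor 2:

Problem sizes at each level:
Level 0: 128
Level 1: 64
Level 2: 32
Level 3: 16
Level 4: 8
Level 5: 4
Level 6: 2
Level 7: 1

The root is level 0 and the size-1 base case is level 7 (the tree spans levels 0 through 7, i.e. 8 levels counting the root), so the depth is the number of divisions: log_2(128) = 7

The recursion tree depth is log_2(128) = 7. At each level, the problem size is divided by 2, so it takes 7 divisions to reduce to a base case of size 1. The algorithm makes 7 recursive calls at each level.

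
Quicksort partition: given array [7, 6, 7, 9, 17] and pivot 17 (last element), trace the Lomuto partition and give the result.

Lomuto partition with pivot = 17:

Initial array: [7, 6, 7, 9, 17]

arr[0]=7 <= 17: swap with position 0, array becomes [7, 6, 7, 9, 17]
arr[1]=6 <= 17: swap with position 1, array becomes [7, 6, 7, 9, 17]
arr[2]=7 <= 17: swap with position 2, array becomes [7, 6, 7, 9, 17]
arr[3]=9 <= 17: swap with position 3, array becomes [7, 6, 7, 9, 17]

Place pivot at position 4: [7, 6, 7, 9, 17]
Pivot position: 4

After partitioning with pivot 17, the array becomes [7, 6, 7, 9, 17]. The pivot is placed at index 4. All elements to the left of the pivot are <= 17, and all elements to the right are > 17.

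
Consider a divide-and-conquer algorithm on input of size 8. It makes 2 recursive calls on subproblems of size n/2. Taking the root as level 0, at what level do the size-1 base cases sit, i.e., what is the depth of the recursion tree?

For divide and conquer with division factor 2:

Problem sizes at each level:
Level 0: 8
Level 1: 4
Level 2: 2
Level 3: 1

The root is level 0 and the size-1 base case is level 3 (the tree spans levels 0 through 3, i.e. 4 levels counting the root), so the depth is the number of divisions: log_2(8) = 3

The recursion tree depth is log_2(8) = 3. At each level, the problem size is divided by 2, so it takes 3 divisions to reduce to a base case of size 1. The algorithm makes 2 recursive calls at each level.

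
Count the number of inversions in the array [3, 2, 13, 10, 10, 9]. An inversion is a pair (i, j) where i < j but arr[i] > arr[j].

Finding inversions in [3, 2, 13, 10, 10, 9]:

(0, 1): arr[0]=3 > arr[1]=2
(2, 3): arr[2]=13 > arr[3]=10
(2, 4): arr[2]=13 > arr[4]=10
(2, 5): arr[2]=13 > arr[5]=9
(3, 5): arr[3]=10 > arr[5]=9
(4, 5): arr[4]=10 > arr[5]=9

Total inversions: 6

The array has 6 inversion(s): (0,1), (2,3), (2,4), (2,5), (3,5), (4,5). Each pair (i,j) satisfies i < j and arr[i] > arr[j].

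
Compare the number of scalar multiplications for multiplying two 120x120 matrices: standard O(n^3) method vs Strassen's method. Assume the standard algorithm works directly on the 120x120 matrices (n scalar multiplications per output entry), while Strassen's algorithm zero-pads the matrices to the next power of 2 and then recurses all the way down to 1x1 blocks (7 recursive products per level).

Matrix multiplication for 120x120 matrices:

Strassen's algorithm requires power-of-2 dimensions. Pad 120x120 to 128x128 (next power of 2).

Standard algorithm: 120^3 = 1728000 multiplications
Strassen's algorithm: 7^(log2(128)) = 7^7 = 823543 multiplications
Savings: 1728000 - 823543 = 904457 multiplications

Standard: 1728000 multiplications (120^3). Strassen: 823543 multiplications (7^7, after padding to 128x128). Strassen reduces 8 recursive multiplications to 7 at each level.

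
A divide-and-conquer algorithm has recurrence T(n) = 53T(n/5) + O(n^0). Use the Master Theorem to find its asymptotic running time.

Master Theorem for T(n) = 53T(n/5) + O(n^0):

a = 53, b = 5, c = 0
log_b(a) = log_5(53) = 2.4669

Case 1: c = 0 < log_5(53) = 2.4669
T(n) = O(n^(log_5 53))

For T(n) = 53T(n/5) + O(n^0): log_5(53) = 2.4669. This is Case 1 of the Master Theorem (c < log_b(a), work dominated by leaves), giving O(n^(log_5 53)).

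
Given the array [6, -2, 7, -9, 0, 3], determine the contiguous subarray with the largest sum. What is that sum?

Using Kadane's algorithm on [6, -2, 7, -9, 0, 3]:

Scanning through the array:
Position 1 (value -2): max_ending_here = 4, max_so_far = 6
Position 2 (value 7): max_ending_here = 11, max_so_far = 11
Position 3 (value -9): max_ending_here = 2, max_so_far = 11
Position 4 (value 0): max_ending_here = 2, max_so_far = 11
Position 5 (value 3): max_ending_here = 5, max_so_far = 11

Maximum subarray: [6, -2, 7]
Maximum sum: 11

The maximum subarray is [6, -2, 7] with sum 11. This subarray runs from index 0 to index 2.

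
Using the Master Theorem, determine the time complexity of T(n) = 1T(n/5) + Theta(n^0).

Master Theorem for T(n) = 1T(n/5) + O(n^0):

a = 1, b = 5, c = 0
log_b(a) = log_5(1) = 0.0000

Case 2: c = 0 = log_5(1) = 0.0000
T(n) = O(n^0 log n) = O(log n)

For T(n) = 1T(n/5) + O(n^0): log_5(1) = 0.0000. This is Case 2 of the Master Theorem (c = log_b(a), equal work at all levels), giving O(log n).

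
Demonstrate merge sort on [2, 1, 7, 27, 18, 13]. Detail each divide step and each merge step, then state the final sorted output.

Merge sort trace:

Split: [2, 1, 7, 27, 18, 13] -> [2, 1, 7] and [27, 18, 13]
  Split: [2, 1, 7] -> [2] and [1, 7]
    Split: [1, 7] -> [1] and [7]
    Merge: [1] + [7] -> [1, 7]
  Merge: [2] + [1, 7] -> [1, 2, 7]
  Split: [27, 18, 13] -> [27] and [18, 13]
    Split: [18, 13] -> [18] and [13]
    Merge: [18] + [13] -> [13, 18]
  Merge: [27] + [13, 18] -> [13, 18, 27]
Merge: [1, 2, 7] + [13, 18, 27] -> [1, 2, 7, 13, 18, 27]

Final sorted array: [1, 2, 7, 13, 18, 27]

The merge sort proceeds by recursively splitting the array and merging sorted halves.
After all merges, the sorted array is [1, 2, 7, 13, 18, 27].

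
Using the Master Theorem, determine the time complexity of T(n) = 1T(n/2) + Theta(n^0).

Master Theorem for T(n) = 1T(n/2) + O(n^0):

a = 1, b = 2, c = 0
log_b(a) = log_2(1) = 0.0000

Case 2: c = 0 = log_2(1) = 0.0000
T(n) = O(n^0 log n) = O(log n)

For T(n) = 1T(n/2) + O(n^0): log_2(1) = 0.0000. This is Case 2 of the Master Theorem (c = log_b(a), equal work at all levels), giving O(log n).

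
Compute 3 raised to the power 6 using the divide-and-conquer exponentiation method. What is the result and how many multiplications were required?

Computing 3^6 by squaring (build up from 3^1; each line after the first costs one multiplication):

3^1 = 3
3^2 = (3^1)^2 = 3^2 = 9
3^3 = 3 * 3^2 = 3 * 9 = 27
3^6 = (3^3)^2 = 27^2 = 729

Result: 729
Multiplications needed: 3 (3 lines after 3^1)

3^6 = 729. Using exponentiation by squaring, this requires 3 multiplications. The key idea: if the exponent is even, square the half-power; if odd, multiply by the base once.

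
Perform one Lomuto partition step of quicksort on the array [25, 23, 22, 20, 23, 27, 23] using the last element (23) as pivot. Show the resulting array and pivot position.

Lomuto partition with pivot = 23:

Initial array: [25, 23, 22, 20, 23, 27, 23]

arr[0]=25 > 23: no swap
arr[1]=23 <= 23: swap with position 0, array becomes [23, 25, 22, 20, 23, 27, 23]
arr[2]=22 <= 23: swap with position 1, array becomes [23, 22, 25, 20, 23, 27, 23]
arr[3]=20 <= 23: swap with position 2, array becomes [23, 22, 20, 25, 23, 27, 23]
arr[4]=23 <= 23: swap with position 3, array becomes [23, 22, 20, 23, 25, 27, 23]
arr[5]=27 > 23: no swap

Place pivot at position 4: [23, 22, 20, 23, 23, 27, 25]
Pivot position: 4

After partitioning with pivot 23, the array becomes [23, 22, 20, 23, 23, 27, 25]. The pivot is placed at index 4. All elements to the left of the pivot are <= 23, and all elements to the right are > 23.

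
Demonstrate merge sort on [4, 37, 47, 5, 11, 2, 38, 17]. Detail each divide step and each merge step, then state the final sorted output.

Merge sort trace:

Split: [4, 37, 47, 5, 11, 2, 38, 17] -> [4, 37, 47, 5] and [11, 2, 38, 17]
  Split: [4, 37, 47, 5] -> [4, 37] and [47, 5]
    Split: [4, 37] -> [4] and [37]
    Merge: [4] + [37] -> [4, 37]
    Split: [47, 5] -> [47] and [5]
    Merge: [47] + [5] -> [5, 47]
  Merge: [4, 37] + [5, 47] -> [4, 5, 37, 47]
  Split: [11, 2, 38, 17] -> [11, 2] and [38, 17]
    Split: [11, 2] -> [11] and [2]
    Merge: [11] + [2] -> [2, 11]
    Split: [38, 17] -> [38] and [17]
    Merge: [38] + [17] -> [17, 38]
  Merge: [2, 11] + [17, 38] -> [2, 11, 17, 38]
Merge: [4, 5, 37, 47] + [2, 11, 17, 38] -> [2, 4, 5, 11, 17, 37, 38, 47]

Final sorted array: [2, 4, 5, 11, 17, 37, 38, 47]

The merge sort proceeds by recursively splitting the array and merging sorted halves.
After all merges, the sorted array is [2, 4, 5, 11, 17, 37, 38, 47].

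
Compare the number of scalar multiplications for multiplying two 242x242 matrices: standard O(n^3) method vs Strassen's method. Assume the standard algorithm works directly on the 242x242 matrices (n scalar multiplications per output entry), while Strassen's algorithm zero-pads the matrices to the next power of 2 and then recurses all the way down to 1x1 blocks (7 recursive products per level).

Matrix multiplication for 242x242 matrices:

Strassen's algorithm requires power-of-2 dimensions. Pad 242x242 to 256x256 (next power of 2).

Standard algorithm: 242^3 = 14172488 multiplications
Strassen's algorithm: 7^(log2(256)) = 7^8 = 5764801 multiplications
Savings: 14172488 - 5764801 = 8407687 multiplications

Standard: 14172488 multiplications (242^3). Strassen: 5764801 multiplications (7^8, after padding to 256x256). Strassen reduces 8 recursive multiplications to 7 at each level.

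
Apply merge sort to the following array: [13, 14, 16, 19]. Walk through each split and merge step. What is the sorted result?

Merge sort trace:

Split: [13, 14, 16, 19] -> [13, 14] and [16, 19]
  Split: [13, 14] -> [13] and [14]
  Merge: [13] + [14] -> [13, 14]
  Split: [16, 19] -> [16] and [19]
  Merge: [16] + [19] -> [16, 19]
Merge: [13, 14] + [16, 19] -> [13, 14, 16, 19]

Final sorted array: [13, 14, 16, 19]

The merge sort proceeds by recursively splitting the array and merging sorted halves.
After all merges, the sorted array is [13, 14, 16, 19].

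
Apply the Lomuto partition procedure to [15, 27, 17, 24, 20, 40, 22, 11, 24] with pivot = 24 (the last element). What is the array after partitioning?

Lomuto partition with pivot = 24:

Initial array: [15, 27, 17, 24, 20, 40, 22, 11, 24]

arr[0]=15 <= 24: swap with position 0, array becomes [15, 27, 17, 24, 20, 40, 22, 11, 24]
arr[1]=27 > 24: no swap
arr[2]=17 <= 24: swap with position 1, array becomes [15, 17, 27, 24, 20, 40, 22, 11, 24]
arr[3]=24 <= 24: swap with position 2, array becomes [15, 17, 24, 27, 20, 40, 22, 11, 24]
arr[4]=20 <= 24: swap with position 3, array becomes [15, 17, 24, 20, 27, 40, 22, 11, 24]
arr[5]=40 > 24: no swap
arr[6]=22 <= 24: swap with position 4, array becomes [15, 17, 24, 20, 22, 40, 27, 11, 24]
arr[7]=11 <= 24: swap with position 5, array becomes [15, 17, 24, 20, 22, 11, 27, 40, 24]

Place pivot at position 6: [15, 17, 24, 20, 22, 11, 24, 40, 27]
Pivot position: 6

After partitioning with pivot 24, the array becomes [15, 17, 24, 20, 22, 11, 24, 40, 27]. The pivot is placed at index 6. All elements to the left of the pivot are <= 24, and all elements to the right are > 24.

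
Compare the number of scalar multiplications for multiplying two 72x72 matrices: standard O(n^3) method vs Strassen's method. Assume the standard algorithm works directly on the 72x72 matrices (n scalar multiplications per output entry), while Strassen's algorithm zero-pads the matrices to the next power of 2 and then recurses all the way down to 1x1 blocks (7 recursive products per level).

Matrix multiplication for 72x72 matrices:

Strassen's algorithm requires power-of-2 dimensions. Pad 72x72 to 128x128 (next power of 2).

Standard algorithm: 72^3 = 373248 multiplications
Strassen's algorithm: 7^(log2(128)) = 7^7 = 823543 multiplications
Difference: 373248 - 823543 = -450295 (Strassen uses MORE here due to padding overhead — for small or just-over-power-of-2 n, padding can outweigh the per-level savings)

Standard: 373248 multiplications (72^3). Strassen: 823543 multiplications (7^7, after padding to 128x128). Strassen reduces 8 recursive multiplications to 7 at each level.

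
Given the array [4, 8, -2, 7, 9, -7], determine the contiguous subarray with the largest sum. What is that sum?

Using Kadane's algorithm on [4, 8, -2, 7, 9, -7]:

Scanning through the array:
Position 1 (value 8): max_ending_here = 12, max_so_far = 12
Position 2 (value -2): max_ending_here = 10, max_so_far = 12
Position 3 (value 7): max_ending_here = 17, max_so_far = 17
Position 4 (value 9): max_ending_here = 26, max_so_far = 26
Position 5 (value -7): max_ending_here = 19, max_so_far = 26

Maximum subarray: [4, 8, -2, 7, 9]
Maximum sum: 26

The maximum subarray is [4, 8, -2, 7, 9] with sum 26. This subarray runs from index 0 to index 4.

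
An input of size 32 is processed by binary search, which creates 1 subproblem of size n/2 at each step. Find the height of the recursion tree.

For divide and conquer with division factor 2:

Problem sizes at each level:
Level 0: 32
Level 1: 16
Level 2: 8
Level 3: 4
Level 4: 2
Level 5: 1

The root is level 0 and the size-1 base case is level 5 (the tree spans levels 0 through 5, i.e. 6 levels counting the root), so the depth is the number of divisions: log_2(32) = 5

The recursion tree depth is log_2(32) = 5. At each level, the problem size is divided by 2, so it takes 5 divisions to reduce to a base case of size 1. The algorithm makes 1 recursive call at each level.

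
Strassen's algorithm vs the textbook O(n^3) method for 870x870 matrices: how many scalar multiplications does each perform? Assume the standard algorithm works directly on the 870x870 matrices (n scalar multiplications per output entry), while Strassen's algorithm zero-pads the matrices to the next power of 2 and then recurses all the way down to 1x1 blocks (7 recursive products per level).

Matrix multiplication for 870x870 matrices:

Strassen's algorithm requires power-of-2 dimensions. Pad 870x870 to 1024x1024 (next power of 2).

Standard algorithm: 870^3 = 658503000 multiplications
Strassen's algorithm: 7^(log2(1024)) = 7^10 = 282475249 multiplications
Savings: 658503000 - 282475249 = 376027751 multiplications

Standard: 658503000 multiplications (870^3). Strassen: 282475249 multiplications (7^10, after padding to 1024x1024). Strassen reduces 8 recursive multiplications to 7 at each level.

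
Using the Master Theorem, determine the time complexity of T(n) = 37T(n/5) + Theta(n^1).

Master Theorem for T(n) = 37T(n/5) + O(n^1):

a = 37, b = 5, c = 1
log_b(a) = log_5(37) = 2.2436

Case 1: c = 1 < log_5(37) = 2.2436
T(n) = O(n^(log_5 37))

For T(n) = 37T(n/5) + O(n^1): log_5(37) = 2.2436. This is Case 1 of the Master Theorem (c < log_b(a), work dominated by leaves), giving O(n^(log_5 37)).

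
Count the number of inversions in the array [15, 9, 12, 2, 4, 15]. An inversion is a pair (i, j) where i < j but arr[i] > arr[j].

Finding inversions in [15, 9, 12, 2, 4, 15]:

(0, 1): arr[0]=15 > arr[1]=9
(0, 2): arr[0]=15 > arr[2]=12
(0, 3): arr[0]=15 > arr[3]=2
(0, 4): arr[0]=15 > arr[4]=4
(1, 3): arr[1]=9 > arr[3]=2
(1, 4): arr[1]=9 > arr[4]=4
(2, 3): arr[2]=12 > arr[3]=2
(2, 4): arr[2]=12 > arr[4]=4

Total inversions: 8

The array has 8 inversion(s): (0,1), (0,2), (0,3), (0,4), (1,3), (1,4), (2,3), (2,4). Each pair (i,j) satisfies i < j and arr[i] > arr[j].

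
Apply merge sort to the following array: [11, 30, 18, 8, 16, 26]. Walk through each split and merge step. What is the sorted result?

Merge sort trace:

Split: [11, 30, 18, 8, 16, 26] -> [11, 30, 18] and [8, 16, 26]
  Split: [11, 30, 18] -> [11] and [30, 18]
    Split: [30, 18] -> [30] and [18]
    Merge: [30] + [18] -> [18, 30]
  Merge: [11] + [18, 30] -> [11, 18, 30]
  Split: [8, 16, 26] -> [8] and [16, 26]
    Split: [16, 26] -> [16] and [26]
    Merge: [16] + [26] -> [16, 26]
  Merge: [8] + [16, 26] -> [8, 16, 26]
Merge: [11, 18, 30] + [8, 16, 26] -> [8, 11, 16, 18, 26, 30]

Final sorted array: [8, 11, 16, 18, 26, 30]

The merge sort proceeds by recursively splitting the array and merging sorted halves.
After all merges, the sorted array is [8, 11, 16, 18, 26, 30].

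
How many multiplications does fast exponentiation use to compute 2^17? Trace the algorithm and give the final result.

Computing 2^17 by squaring (build up from 2^1; each line after the first costs one multiplication):

2^1 = 2
2^2 = (2^1)^2 = 2^2 = 4
2^4 = (2^2)^2 = 4^2 = 16
2^8 = (2^4)^2 = 16^2 = 256
2^16 = (2^8)^2 = 256^2 = 65536
2^17 = 2 * 2^16 = 2 * 65536 = 131072

Result: 131072
Multiplications needed: 5 (5 lines after 2^1)

2^17 = 131072. Using exponentiation by squaring, this requires 5 multiplications. The key idea: if the exponent is even, square the half-power; if odd, multiply by the base once.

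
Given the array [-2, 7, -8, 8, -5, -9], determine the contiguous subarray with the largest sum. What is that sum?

Using Kadane's algorithm on [-2, 7, -8, 8, -5, -9]:

Scanning through the array:
Position 1 (value 7): max_ending_here = 7, max_so_far = 7
Position 2 (value -8): max_ending_here = -1, max_so_far = 7
Position 3 (value 8): max_ending_here = 8, max_so_far = 8
Position 4 (value -5): max_ending_here = 3, max_so_far = 8
Position 5 (value -9): max_ending_here = -6, max_so_far = 8

Maximum subarray: [8]
Maximum sum: 8

The maximum subarray is [8] with sum 8. This subarray runs from index 3 to index 3.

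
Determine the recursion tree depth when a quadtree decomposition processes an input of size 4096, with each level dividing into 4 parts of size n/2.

For divide and conquer with division factor 2:

Problem sizes at each level:
Level 0: 4096
Level 1: 2048
Level 2: 1024
Level 3: 512
Level 4: 256
Level 5: 128
Level 6: 64
Level 7: 32
Level 8: 16
Level 9: 8
Level 10: 4
Level 11: 2
Level 12: 1

The root is level 0 and the size-1 base case is level 12 (the tree spans levels 0 through 12, i.e. 13 levels counting the root), so the depth is the number of divisions: log_2(4096) = 12

The recursion tree depth is log_2(4096) = 12. At each level, the problem size is divided by 2, so it takes 12 divisions to reduce to a base case of size 1. The algorithm makes 4 recursive calls at each level.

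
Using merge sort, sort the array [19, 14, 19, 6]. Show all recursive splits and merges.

Merge sort trace:

Split: [19, 14, 19, 6] -> [19, 14] and [19, 6]
  Split: [19, 14] -> [19] and [14]
  Merge: [19] + [14] -> [14, 19]
  Split: [19, 6] -> [19] and [6]
  Merge: [19] + [6] -> [6, 19]
Merge: [14, 19] + [6, 19] -> [6, 14, 19, 19]

Final sorted array: [6, 14, 19, 19]

The merge sort proceeds by recursively splitting the array and merging sorted halves.
After all merges, the sorted array is [6, 14, 19, 19].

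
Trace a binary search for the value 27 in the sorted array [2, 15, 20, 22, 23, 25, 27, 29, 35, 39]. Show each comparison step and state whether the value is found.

Binary search for 27 in [2, 15, 20, 22, 23, 25, 27, 29, 35, 39]:

lo=0, hi=9, mid=4, arr[mid]=23 -> 23 < 27, search right half
lo=5, hi=9, mid=7, arr[mid]=29 -> 29 > 27, search left half
lo=5, hi=6, mid=5, arr[mid]=25 -> 25 < 27, search right half
lo=6, hi=6, mid=6, arr[mid]=27 -> Found target at index 6!

Binary search finds 27 at index 6 after 4 comparisons. The search repeatedly halves the search space by comparing with the middle element.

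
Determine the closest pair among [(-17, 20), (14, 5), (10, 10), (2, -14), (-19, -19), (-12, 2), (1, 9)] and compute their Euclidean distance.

Computing all pairwise distances among 7 points:

d((-17, 20), (14, 5)) = 34.4384
d((-17, 20), (10, 10)) = 28.7924
d((-17, 20), (2, -14)) = 38.9487
d((-17, 20), (-19, -19)) = 39.0512
d((-17, 20), (-12, 2)) = 18.6815
d((-17, 20), (1, 9)) = 21.095
d((14, 5), (10, 10)) = 6.4031 <-- minimum
d((14, 5), (2, -14)) = 22.4722
d((14, 5), (-19, -19)) = 40.8044
d((14, 5), (-12, 2)) = 26.1725
d((14, 5), (1, 9)) = 13.6015
d((10, 10), (2, -14)) = 25.2982
d((10, 10), (-19, -19)) = 41.0122
d((10, 10), (-12, 2)) = 23.4094
d((10, 10), (1, 9)) = 9.0554
d((2, -14), (-19, -19)) = 21.587
d((2, -14), (-12, 2)) = 21.2603
d((2, -14), (1, 9)) = 23.0217
d((-19, -19), (-12, 2)) = 22.1359
d((-19, -19), (1, 9)) = 34.4093
d((-12, 2), (1, 9)) = 14.7648

Closest pair: (14, 5) and (10, 10) with distance 6.4031

The closest pair is (14, 5) and (10, 10) with Euclidean distance 6.4031. For 7 points, brute-force pairwise comparison is shown above. For large n, the divide-and-conquer algorithm (sort by x, recurse on halves, check the dividing strip) achieves O(n log n).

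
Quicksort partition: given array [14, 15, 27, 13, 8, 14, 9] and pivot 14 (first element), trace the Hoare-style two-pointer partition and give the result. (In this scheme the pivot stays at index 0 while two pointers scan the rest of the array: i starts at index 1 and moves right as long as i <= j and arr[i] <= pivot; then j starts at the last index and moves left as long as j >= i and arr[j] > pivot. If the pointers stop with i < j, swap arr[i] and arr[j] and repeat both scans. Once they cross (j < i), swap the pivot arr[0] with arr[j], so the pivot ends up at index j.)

Hoare-style two-pointer partition with pivot = 14:

Initial array: [14, 15, 27, 13, 8, 14, 9]

Pointers start at i = 1, j = 6.
i stops at index 1 (arr[1]=15 > 14), j stops at index 6 (arr[6]=9 <= 14): swap arr[1] and arr[6], array becomes [14, 9, 27, 13, 8, 14, 15]
i stops at index 2 (arr[2]=27 > 14), j stops at index 5 (arr[5]=14 <= 14): swap arr[2] and arr[5], array becomes [14, 9, 14, 13, 8, 27, 15]
i ends at 5, j ends at 4: the pointers have crossed (j < i), so scanning stops.

Swap pivot arr[0] with arr[4] to place pivot at position 4: [8, 9, 14, 13, 14, 27, 15]
Pivot position: 4

After partitioning with pivot 14, the array becomes [8, 9, 14, 13, 14, 27, 15]. The pivot is placed at index 4. All elements to the left of the pivot are <= 14, and all elements to the right are > 14.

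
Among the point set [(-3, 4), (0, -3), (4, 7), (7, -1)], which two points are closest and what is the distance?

Computing all pairwise distances among 4 points:

d((-3, 4), (0, -3)) = 7.6158
d((-3, 4), (4, 7)) = 7.6158
d((-3, 4), (7, -1)) = 11.1803
d((0, -3), (4, 7)) = 10.7703
d((0, -3), (7, -1)) = 7.2801 <-- minimum
d((4, 7), (7, -1)) = 8.544

Closest pair: (0, -3) and (7, -1) with distance 7.2801

The closest pair is (0, -3) and (7, -1) with Euclidean distance 7.2801. For 4 points, brute-force pairwise comparison is shown above. For large n, the divide-and-conquer algorithm (sort by x, recurse on halves, check the dividing strip) achieves O(n log n).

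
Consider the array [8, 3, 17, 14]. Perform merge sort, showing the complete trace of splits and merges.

Merge sort trace:

Split: [8, 3, 17, 14] -> [8, 3] and [17, 14]
  Split: [8, 3] -> [8] and [3]
  Merge: [8] + [3] -> [3, 8]
  Split: [17, 14] -> [17] and [14]
  Merge: [17] + [14] -> [14, 17]
Merge: [3, 8] + [14, 17] -> [3, 8, 14, 17]

Final sorted array: [3, 8, 14, 17]

The merge sort proceeds by recursively splitting the array and merging sorted halves.
After all merges, the sorted array is [3, 8, 14, 17].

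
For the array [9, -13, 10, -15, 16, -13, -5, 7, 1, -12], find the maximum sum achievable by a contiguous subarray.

Using Kadane's algorithm on [9, -13, 10, -15, 16, -13, -5, 7, 1, -12]:

Scanning through the array:
Position 1 (value -13): max_ending_here = -4, max_so_far = 9
Position 2 (value 10): max_ending_here = 10, max_so_far = 10
Position 3 (value -15): max_ending_here = -5, max_so_far = 10
Position 4 (value 16): max_ending_here = 16, max_so_far = 16
Position 5 (value -13): max_ending_here = 3, max_so_far = 16
Position 6 (value -5): max_ending_here = -2, max_so_far = 16
Position 7 (value 7): max_ending_here = 7, max_so_far = 16
Position 8 (value 1): max_ending_here = 8, max_so_far = 16
Position 9 (value -12): max_ending_here = -4, max_so_far = 16

Maximum subarray: [16]
Maximum sum: 16

The maximum subarray is [16] with sum 16. This subarray runs from index 4 to index 4.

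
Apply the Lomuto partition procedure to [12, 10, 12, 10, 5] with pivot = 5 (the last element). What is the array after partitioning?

Lomuto partition with pivot = 5:

Initial array: [12, 10, 12, 10, 5]

arr[0]=12 > 5: no swap
arr[1]=10 > 5: no swap
arr[2]=12 > 5: no swap
arr[3]=10 > 5: no swap

Place pivot at position 0: [5, 10, 12, 10, 12]
Pivot position: 0

After partitioning with pivot 5, the array becomes [5, 10, 12, 10, 12]. The pivot is placed at index 0. All elements to the left of the pivot are <= 5, and all elements to the right are > 5.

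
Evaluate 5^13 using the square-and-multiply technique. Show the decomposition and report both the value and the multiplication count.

Computing 5^13 by squaring (build up from 5^1; each line after the first costs one multiplication):

5^1 = 5
5^2 = (5^1)^2 = 5^2 = 25
5^3 = 5 * 5^2 = 5 * 25 = 125
5^6 = (5^3)^2 = 125^2 = 15625
5^12 = (5^6)^2 = 15625^2 = 244140625
5^13 = 5 * 5^12 = 5 * 244140625 = 1220703125

Result: 1220703125
Multiplications needed: 5 (5 lines after 5^1)

5^13 = 1220703125. Using exponentiation by squaring, this requires 5 multiplications. The key idea: if the exponent is even, square the half-power; if odd, multiply by the base once.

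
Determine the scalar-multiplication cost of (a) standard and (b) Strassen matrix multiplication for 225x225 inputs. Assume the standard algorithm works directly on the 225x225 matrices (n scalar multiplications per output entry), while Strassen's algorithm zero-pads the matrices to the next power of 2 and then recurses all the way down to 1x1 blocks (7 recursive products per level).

Matrix multiplication for 225x225 matrices:

Strassen's algorithm requires power-of-2 dimensions. Pad 225x225 to 256x256 (next power of 2).

Standard algorithm: 225^3 = 11390625 multiplications
Strassen's algorithm: 7^(log2(256)) = 7^8 = 5764801 multiplications
Savings: 11390625 - 5764801 = 5625824 multiplications

Standard: 11390625 multiplications (225^3). Strassen: 5764801 multiplications (7^8, after padding to 256x256). Strassen reduces 8 recursive multiplications to 7 at each level.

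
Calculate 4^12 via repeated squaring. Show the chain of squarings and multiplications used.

Computing 4^12 by squaring (build up from 4^1; each line after the first costs one multiplication):

4^1 = 4
4^2 = (4^1)^2 = 4^2 = 16
4^3 = 4 * 4^2 = 4 * 16 = 64
4^6 = (4^3)^2 = 64^2 = 4096
4^12 = (4^6)^2 = 4096^2 = 16777216

Result: 16777216
Multiplications needed: 4 (4 lines after 4^1)

4^12 = 16777216. Using exponentiation by squaring, this requires 4 multiplications. The key idea: if the exponent is even, square the half-power; if odd, multiply by the base once.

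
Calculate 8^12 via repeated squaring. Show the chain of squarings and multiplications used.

Computing 8^12 by squaring (build up from 8^1; each line after the first costs one multiplication):

8^1 = 8
8^2 = (8^1)^2 = 8^2 = 64
8^3 = 8 * 8^2 = 8 * 64 = 512
8^6 = (8^3)^2 = 512^2 = 262144
8^12 = (8^6)^2 = 262144^2 = 68719476736

Result: 68719476736
Multiplications needed: 4 (4 lines after 8^1)

8^12 = 68719476736. Using exponentiation by squaring, this requires 4 multiplications. The key idea: if the exponent is even, square the half-power; if odd, multiply by the base once.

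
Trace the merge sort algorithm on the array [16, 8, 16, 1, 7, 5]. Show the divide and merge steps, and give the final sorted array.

Merge sort trace:

Split: [16, 8, 16, 1, 7, 5] -> [16, 8, 16] and [1, 7, 5]
  Split: [16, 8, 16] -> [16] and [8, 16]
    Split: [8, 16] -> [8] and [16]
    Merge: [8] + [16] -> [8, 16]
  Merge: [16] + [8, 16] -> [8, 16, 16]
  Split: [1, 7, 5] -> [1] and [7, 5]
    Split: [7, 5] -> [7] and [5]
    Merge: [7] + [5] -> [5, 7]
  Merge: [1] + [5, 7] -> [1, 5, 7]
Merge: [8, 16, 16] + [1, 5, 7] -> [1, 5, 7, 8, 16, 16]

Final sorted array: [1, 5, 7, 8, 16, 16]

The merge sort proceeds by recursively splitting the array and merging sorted halves.
After all merges, the sorted array is [1, 5, 7, 8, 16, 16].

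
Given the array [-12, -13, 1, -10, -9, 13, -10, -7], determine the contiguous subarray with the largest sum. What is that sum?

Using Kadane's algorithm on [-12, -13, 1, -10, -9, 13, -10, -7]:

Scanning through the array:
Position 1 (value -13): max_ending_here = -13, max_so_far = -12
Position 2 (value 1): max_ending_here = 1, max_so_far = 1
Position 3 (value -10): max_ending_here = -9, max_so_far = 1
Position 4 (value -9): max_ending_here = -9, max_so_far = 1
Position 5 (value 13): max_ending_here = 13, max_so_far = 13
Position 6 (value -10): max_ending_here = 3, max_so_far = 13
Position 7 (value -7): max_ending_here = -4, max_so_far = 13

Maximum subarray: [13]
Maximum sum: 13

The maximum subarray is [13] with sum 13. This subarray runs from index 5 to index 5.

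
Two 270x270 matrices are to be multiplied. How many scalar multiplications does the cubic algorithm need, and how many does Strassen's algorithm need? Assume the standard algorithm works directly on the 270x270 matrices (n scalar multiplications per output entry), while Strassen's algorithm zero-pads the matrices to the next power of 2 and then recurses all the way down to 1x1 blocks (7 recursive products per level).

Matrix multiplication for 270x270 matrices:

Strassen's algorithm requires power-of-2 dimensions. Pad 270x270 to 512x512 (next power of 2).

Standard algorithm: 270^3 = 19683000 multiplications
Strassen's algorithm: 7^(log2(512)) = 7^9 = 40353607 multiplications
Difference: 19683000 - 40353607 = -20670607 (Strassen uses MORE here due to padding overhead — for small or just-over-power-of-2 n, padding can outweigh the per-level savings)

Standard: 19683000 multiplications (270^3). Strassen: 40353607 multiplications (7^9, after padding to 512x512). Strassen reduces 8 recursive multiplications to 7 at each level.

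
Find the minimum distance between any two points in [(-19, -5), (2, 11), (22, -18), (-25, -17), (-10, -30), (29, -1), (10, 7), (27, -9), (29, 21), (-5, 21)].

Computing all pairwise distances among 10 points:

d((-19, -5), (2, 11)) = 26.4008
d((-19, -5), (22, -18)) = 43.0116
d((-19, -5), (-25, -17)) = 13.4164
d((-19, -5), (-10, -30)) = 26.5707
d((-19, -5), (29, -1)) = 48.1664
d((-19, -5), (10, 7)) = 31.3847
d((-19, -5), (27, -9)) = 46.1736
d((-19, -5), (29, 21)) = 54.5894
d((-19, -5), (-5, 21)) = 29.5296
d((2, 11), (22, -18)) = 35.2278
d((2, 11), (-25, -17)) = 38.8973
d((2, 11), (-10, -30)) = 42.72
d((2, 11), (29, -1)) = 29.5466
d((2, 11), (10, 7)) = 8.9443
d((2, 11), (27, -9)) = 32.0156
d((2, 11), (29, 21)) = 28.7924
d((2, 11), (-5, 21)) = 12.2066
d((22, -18), (-25, -17)) = 47.0106
d((22, -18), (-10, -30)) = 34.176
d((22, -18), (29, -1)) = 18.3848
d((22, -18), (10, 7)) = 27.7308
d((22, -18), (27, -9)) = 10.2956
d((22, -18), (29, 21)) = 39.6232
d((22, -18), (-5, 21)) = 47.4342
d((-25, -17), (-10, -30)) = 19.8494
d((-25, -17), (29, -1)) = 56.3205
d((-25, -17), (10, 7)) = 42.4382
d((-25, -17), (27, -9)) = 52.6118
d((-25, -17), (29, 21)) = 66.0303
d((-25, -17), (-5, 21)) = 42.9418
d((-10, -30), (29, -1)) = 48.6004
d((-10, -30), (10, 7)) = 42.0595
d((-10, -30), (27, -9)) = 42.5441
d((-10, -30), (29, 21)) = 64.2028
d((-10, -30), (-5, 21)) = 51.2445
d((29, -1), (10, 7)) = 20.6155
d((29, -1), (27, -9)) = 8.2462 <-- minimum
d((29, -1), (29, 21)) = 22.0
d((29, -1), (-5, 21)) = 40.4969
d((10, 7), (27, -9)) = 23.3452
d((10, 7), (29, 21)) = 23.6008
d((10, 7), (-5, 21)) = 20.5183
d((27, -9), (29, 21)) = 30.0666
d((27, -9), (-5, 21)) = 43.8634
d((29, 21), (-5, 21)) = 34.0

Closest pair: (29, -1) and (27, -9) with distance 8.2462

The closest pair is (29, -1) and (27, -9) with Euclidean distance 8.2462. For 10 points, brute-force pairwise comparison is shown above. For large n, the divide-and-conquer algorithm (sort by x, recurse on halves, check the dividing strip) achieves O(n log n).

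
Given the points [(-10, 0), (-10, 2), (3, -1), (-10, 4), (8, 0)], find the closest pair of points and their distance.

Computing all pairwise distances among 5 points:

d((-10, 0), (-10, 2)) = 2.0 <-- minimum
d((-10, 0), (3, -1)) = 13.0384
d((-10, 0), (-10, 4)) = 4.0
d((-10, 0), (8, 0)) = 18.0
d((-10, 2), (3, -1)) = 13.3417
d((-10, 2), (-10, 4)) = 2.0 <-- minimum
d((-10, 2), (8, 0)) = 18.1108
d((3, -1), (-10, 4)) = 13.9284
d((3, -1), (8, 0)) = 5.099
d((-10, 4), (8, 0)) = 18.4391

Minimum distance: 2.0 (tie among 2 pairs: (-10, 0) and (-10, 2); (-10, 2) and (-10, 4))

The minimum Euclidean distance is 2.0. There is a tie: 2 pairs achieve this minimum — (-10, 0) and (-10, 2); (-10, 2) and (-10, 4). Any of these is a valid closest pair. For 5 points, brute-force pairwise comparison is shown above. For large n, the divide-and-conquer algorithm (sort by x, recurse on halves, check the dividing strip) achieves O(n log n).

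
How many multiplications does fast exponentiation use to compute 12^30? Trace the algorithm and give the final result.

Computing 12^30 by squaring (build up from 12^1; each line after the first costs one multiplication):

12^1 = 12
12^2 = (12^1)^2 = 12^2 = 144
12^3 = 12 * 12^2 = 12 * 144 = 1728
12^6 = (12^3)^2 = 1728^2 = 2985984
12^7 = 12 * 12^6 = 12 * 2985984 = 35831808
12^14 = (12^7)^2 = 35831808^2 = 1283918464548864
12^15 = 12 * 12^14 = 12 * 1283918464548864 = 15407021574586368
12^30 = (12^15)^2 = 15407021574586368^2 = 237376313799769806328950291431424

Result: 237376313799769806328950291431424
Multiplications needed: 7 (7 lines after 12^1)

12^30 = 237376313799769806328950291431424. Using exponentiation by squaring, this requires 7 multiplications. The key idea: if the exponent is even, square the half-power; if odd, multiply by the base once.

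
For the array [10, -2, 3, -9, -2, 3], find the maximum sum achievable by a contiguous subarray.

Using Kadane's algorithm on [10, -2, 3, -9, -2, 3]:

Scanning through the array:
Position 1 (value -2): max_ending_here = 8, max_so_far = 10
Position 2 (value 3): max_ending_here = 11, max_so_far = 11
Position 3 (value -9): max_ending_here = 2, max_so_far = 11
Position 4 (value -2): max_ending_here = 0, max_so_far = 11
Position 5 (value 3): max_ending_here = 3, max_so_far = 11

Maximum subarray: [10, -2, 3]
Maximum sum: 11

The maximum subarray is [10, -2, 3] with sum 11. This subarray runs from index 0 to index 2.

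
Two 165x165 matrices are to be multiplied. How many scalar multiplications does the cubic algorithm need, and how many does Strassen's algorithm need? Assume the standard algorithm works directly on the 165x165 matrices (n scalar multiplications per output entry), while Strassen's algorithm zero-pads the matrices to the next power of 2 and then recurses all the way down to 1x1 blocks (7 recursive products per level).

Matrix multiplication for 165x165 matrices:

Strassen's algorithm requires power-of-2 dimensions. Pad 165x165 to 256x256 (next power of 2).

Standard algorithm: 165^3 = 4492125 multiplications
Strassen's algorithm: 7^(log2(256)) = 7^8 = 5764801 multiplications
Difference: 4492125 - 5764801 = -1272676 (Strassen uses MORE here due to padding overhead — for small or just-over-power-of-2 n, padding can outweigh the per-level savings)

Standard: 4492125 multiplications (165^3). Strassen: 5764801 multiplications (7^8, after padding to 256x256). Strassen reduces 8 recursive multiplications to 7 at each level.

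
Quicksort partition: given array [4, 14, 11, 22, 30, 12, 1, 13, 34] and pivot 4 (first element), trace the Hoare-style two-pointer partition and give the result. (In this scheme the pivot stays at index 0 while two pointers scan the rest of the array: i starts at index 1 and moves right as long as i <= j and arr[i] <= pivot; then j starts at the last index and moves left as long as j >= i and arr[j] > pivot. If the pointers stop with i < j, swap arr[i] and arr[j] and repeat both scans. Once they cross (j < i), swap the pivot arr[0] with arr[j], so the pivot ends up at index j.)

Hoare-style two-pointer partition with pivot = 4:

Initial array: [4, 14, 11, 22, 30, 12, 1, 13, 34]

Pointers start at i = 1, j = 8.
i stops at index 1 (arr[1]=14 > 4), j stops at index 6 (arr[6]=1 <= 4): swap arr[1] and arr[6], array becomes [4, 1, 11, 22, 30, 12, 14, 13, 34]
i ends at 2, j ends at 1: the pointers have crossed (j < i), so scanning stops.

Swap pivot arr[0] with arr[1] to place pivot at position 1: [1, 4, 11, 22, 30, 12, 14, 13, 34]
Pivot position: 1

After partitioning with pivot 4, the array becomes [1, 4, 11, 22, 30, 12, 14, 13, 34]. The pivot is placed at index 1. All elements to the left of the pivot are <= 4, and all elements to the right are > 4.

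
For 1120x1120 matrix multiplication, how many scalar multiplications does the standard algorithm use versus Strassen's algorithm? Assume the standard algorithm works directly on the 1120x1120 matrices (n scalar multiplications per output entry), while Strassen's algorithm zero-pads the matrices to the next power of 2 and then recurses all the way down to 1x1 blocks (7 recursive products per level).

Matrix multiplication for 1120x1120 matrices:

Strassen's algorithm requires power-of-2 dimensions. Pad 1120x1120 to 2048x2048 (next power of 2).

Standard algorithm: 1120^3 = 1404928000 multiplications
Strassen's algorithm: 7^(log2(2048)) = 7^11 = 1977326743 multiplications
Difference: 1404928000 - 1977326743 = -572398743 (Strassen uses MORE here due to padding overhead — for small or just-over-power-of-2 n, padding can outweigh the per-level savings)

Standard: 1404928000 multiplications (1120^3). Strassen: 1977326743 multiplications (7^11, after padding to 2048x2048). Strassen reduces 8 recursive multiplications to 7 at each level.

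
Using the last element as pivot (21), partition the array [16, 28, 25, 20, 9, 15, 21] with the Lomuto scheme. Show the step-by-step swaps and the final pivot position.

Lomuto partition with pivot = 21:

Initial array: [16, 28, 25, 20, 9, 15, 21]

arr[0]=16 <= 21: swap with position 0, array becomes [16, 28, 25, 20, 9, 15, 21]
arr[1]=28 > 21: no swap
arr[2]=25 > 21: no swap
arr[3]=20 <= 21: swap with position 1, array becomes [16, 20, 25, 28, 9, 15, 21]
arr[4]=9 <= 21: swap with position 2, array becomes [16, 20, 9, 28, 25, 15, 21]
arr[5]=15 <= 21: swap with position 3, array becomes [16, 20, 9, 15, 25, 28, 21]

Place pivot at position 4: [16, 20, 9, 15, 21, 28, 25]
Pivot position: 4

After partitioning with pivot 21, the array becomes [16, 20, 9, 15, 21, 28, 25]. The pivot is placed at index 4. All elements to the left of the pivot are <= 21, and all elements to the right are > 21.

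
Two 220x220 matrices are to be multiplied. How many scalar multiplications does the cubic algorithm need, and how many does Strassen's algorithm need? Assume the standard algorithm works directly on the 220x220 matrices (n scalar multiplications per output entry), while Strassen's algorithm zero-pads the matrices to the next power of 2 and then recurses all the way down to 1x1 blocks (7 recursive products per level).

Matrix multiplication for 220x220 matrices:

Strassen's algorithm requires power-of-2 dimensions. Pad 220x220 to 256x256 (next power of 2).

Standard algorithm: 220^3 = 10648000 multiplications
Strassen's algorithm: 7^(log2(256)) = 7^8 = 5764801 multiplications
Savings: 10648000 - 5764801 = 4883199 multiplications

Standard: 10648000 multiplications (220^3). Strassen: 5764801 multiplications (7^8, after padding to 256x256). Strassen reduces 8 recursive multiplications to 7 at each level.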